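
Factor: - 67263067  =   - 17^1 *3956651^1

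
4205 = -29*( -145 )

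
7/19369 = 1/2767 = 0.00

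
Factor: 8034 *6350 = 2^2*3^1*5^2*13^1*103^1*127^1 = 51015900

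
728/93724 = 182/23431 = 0.01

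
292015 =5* 58403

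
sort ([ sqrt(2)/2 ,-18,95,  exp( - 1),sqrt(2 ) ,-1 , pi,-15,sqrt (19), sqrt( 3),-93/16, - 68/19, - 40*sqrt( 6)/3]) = [-40*sqrt( 6) /3 , - 18 ,-15,- 93/16 ,  -  68/19, - 1,exp( - 1 ), sqrt( 2 )/2, sqrt( 2), sqrt( 3),pi, sqrt( 19), 95]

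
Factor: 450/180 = 5/2 = 2^(-1)*5^1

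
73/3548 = 73/3548  =  0.02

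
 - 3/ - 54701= 3/54701 = 0.00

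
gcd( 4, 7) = 1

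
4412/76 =58 + 1/19  =  58.05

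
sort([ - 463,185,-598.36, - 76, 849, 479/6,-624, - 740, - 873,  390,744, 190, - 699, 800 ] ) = [  -  873, - 740, - 699, - 624 , - 598.36, - 463, - 76, 479/6 , 185, 190, 390, 744, 800, 849]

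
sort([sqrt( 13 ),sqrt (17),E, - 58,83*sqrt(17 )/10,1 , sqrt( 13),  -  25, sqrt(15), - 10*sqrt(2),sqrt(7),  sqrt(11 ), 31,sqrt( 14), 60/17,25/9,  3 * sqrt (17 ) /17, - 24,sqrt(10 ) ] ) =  [ - 58 , - 25,-24, - 10*sqrt( 2), 3*sqrt(17)/17,1, sqrt( 7 ),E,25/9,sqrt(10), sqrt( 11),60/17, sqrt(13 ),sqrt (13 ),sqrt( 14), sqrt(  15 ),sqrt( 17), 31,83*sqrt(17) /10 ] 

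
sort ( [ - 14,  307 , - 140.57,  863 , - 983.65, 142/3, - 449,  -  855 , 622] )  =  [ - 983.65, - 855, - 449, - 140.57, - 14,142/3,307, 622, 863 ]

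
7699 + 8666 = 16365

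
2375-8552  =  -6177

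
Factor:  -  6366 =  - 2^1*3^1*1061^1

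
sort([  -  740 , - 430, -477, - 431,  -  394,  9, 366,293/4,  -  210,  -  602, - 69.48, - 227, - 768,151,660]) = [-768,-740, -602, - 477, - 431, - 430 , - 394 ,- 227, - 210, -69.48, 9 , 293/4,151,366, 660 ]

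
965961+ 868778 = 1834739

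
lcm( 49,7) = 49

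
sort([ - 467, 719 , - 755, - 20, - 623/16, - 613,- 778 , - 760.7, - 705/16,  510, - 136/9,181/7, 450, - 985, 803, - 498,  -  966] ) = [ - 985, - 966, - 778, - 760.7, - 755, - 613, - 498, - 467, - 705/16,  -  623/16,- 20, - 136/9,181/7, 450,510,719,803] 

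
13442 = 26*517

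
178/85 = 178/85 = 2.09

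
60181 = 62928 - 2747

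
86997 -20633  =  66364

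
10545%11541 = 10545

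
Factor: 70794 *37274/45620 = 3^4 * 5^( - 1)  *  19^1 *23^1*2281^(  -  1)*18637^1=659693889/11405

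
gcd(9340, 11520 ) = 20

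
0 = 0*763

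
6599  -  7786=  - 1187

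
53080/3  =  53080/3= 17693.33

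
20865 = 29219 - 8354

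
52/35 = 1 + 17/35 = 1.49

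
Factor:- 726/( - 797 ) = 2^1*3^1*11^2*797^(-1)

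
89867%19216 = 13003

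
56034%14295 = 13149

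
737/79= 737/79 = 9.33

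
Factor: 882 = 2^1*3^2*7^2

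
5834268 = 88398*66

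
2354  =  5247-2893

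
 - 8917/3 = -8917/3 =- 2972.33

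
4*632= 2528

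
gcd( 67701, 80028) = 3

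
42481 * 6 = 254886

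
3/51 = 1/17 = 0.06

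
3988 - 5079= - 1091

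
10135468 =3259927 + 6875541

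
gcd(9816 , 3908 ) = 4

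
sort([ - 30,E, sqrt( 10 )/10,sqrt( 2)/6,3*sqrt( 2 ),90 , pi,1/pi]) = [ - 30  ,  sqrt( 2)/6,sqrt (10)/10,1/pi , E, pi, 3 * sqrt( 2 ),  90]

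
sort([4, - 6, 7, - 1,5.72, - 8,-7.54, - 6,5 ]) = [-8 , - 7.54, - 6, - 6, - 1, 4 , 5,5.72,7]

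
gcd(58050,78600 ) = 150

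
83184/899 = 92+ 476/899 = 92.53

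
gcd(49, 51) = 1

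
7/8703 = 7/8703 = 0.00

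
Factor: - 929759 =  - 67^1*13877^1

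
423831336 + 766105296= 1189936632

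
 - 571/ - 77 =571/77= 7.42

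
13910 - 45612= - 31702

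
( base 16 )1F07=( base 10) 7943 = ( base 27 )AO5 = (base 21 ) I05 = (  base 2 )1111100000111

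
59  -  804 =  - 745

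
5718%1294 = 542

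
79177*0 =0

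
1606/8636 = 803/4318 = 0.19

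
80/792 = 10/99 = 0.10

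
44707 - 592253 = -547546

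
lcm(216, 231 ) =16632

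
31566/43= 31566/43 = 734.09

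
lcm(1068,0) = 0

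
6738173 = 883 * 7631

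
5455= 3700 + 1755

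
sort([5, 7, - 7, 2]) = [ - 7,2,5, 7]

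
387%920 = 387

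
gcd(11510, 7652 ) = 2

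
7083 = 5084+1999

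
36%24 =12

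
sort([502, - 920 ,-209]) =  [ - 920, - 209, 502]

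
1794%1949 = 1794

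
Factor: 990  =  2^1*3^2*5^1*11^1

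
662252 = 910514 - 248262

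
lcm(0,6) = 0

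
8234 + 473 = 8707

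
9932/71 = 139+63/71 = 139.89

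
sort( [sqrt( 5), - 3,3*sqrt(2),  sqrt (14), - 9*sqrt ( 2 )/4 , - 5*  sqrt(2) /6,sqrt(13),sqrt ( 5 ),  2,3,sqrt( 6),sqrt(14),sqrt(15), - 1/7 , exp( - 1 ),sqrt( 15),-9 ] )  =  [ - 9, - 9 * sqrt( 2)/4, - 3,-5 * sqrt( 2)/6, - 1/7,exp( - 1),2, sqrt(5 ),sqrt( 5 ), sqrt( 6 ),3 , sqrt ( 13 ),sqrt( 14), sqrt(14 ), sqrt ( 15 ), sqrt(15),3 * sqrt ( 2 )]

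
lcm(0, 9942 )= 0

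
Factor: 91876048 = 2^4*11^1*73^1*7151^1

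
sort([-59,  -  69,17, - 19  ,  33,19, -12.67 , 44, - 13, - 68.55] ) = [ - 69,-68.55, - 59, - 19, - 13, - 12.67,17, 19,33, 44 ] 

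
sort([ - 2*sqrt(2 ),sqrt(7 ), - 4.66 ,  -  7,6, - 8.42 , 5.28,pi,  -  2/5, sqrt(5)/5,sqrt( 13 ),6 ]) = [ - 8.42, - 7, - 4.66, - 2 * sqrt(2 ), - 2/5,sqrt( 5)/5, sqrt( 7), pi,sqrt( 13 ), 5.28,  6,6] 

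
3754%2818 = 936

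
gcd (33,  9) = 3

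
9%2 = 1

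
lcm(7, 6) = 42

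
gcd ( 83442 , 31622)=2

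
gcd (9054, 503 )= 503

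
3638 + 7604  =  11242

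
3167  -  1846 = 1321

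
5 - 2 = 3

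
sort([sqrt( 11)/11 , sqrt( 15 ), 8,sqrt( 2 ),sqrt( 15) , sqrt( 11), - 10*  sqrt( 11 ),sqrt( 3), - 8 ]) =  [ - 10*sqrt( 11),- 8,sqrt(11 )/11,sqrt ( 2),sqrt( 3 ), sqrt(11 ) , sqrt( 15),sqrt (15),8 ]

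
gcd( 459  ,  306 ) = 153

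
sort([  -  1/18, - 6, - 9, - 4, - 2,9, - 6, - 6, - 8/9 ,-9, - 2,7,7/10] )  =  [ - 9, - 9, - 6, - 6, - 6, - 4, - 2,-2, - 8/9, - 1/18  ,  7/10, 7,9]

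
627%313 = 1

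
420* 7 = 2940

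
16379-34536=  - 18157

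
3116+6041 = 9157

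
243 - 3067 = -2824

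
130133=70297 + 59836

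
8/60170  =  4/30085 = 0.00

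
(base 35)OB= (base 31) re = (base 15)3bb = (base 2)1101010011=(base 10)851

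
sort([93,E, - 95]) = [ - 95,E,93 ]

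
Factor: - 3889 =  - 3889^1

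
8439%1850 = 1039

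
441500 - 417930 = 23570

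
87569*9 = 788121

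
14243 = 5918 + 8325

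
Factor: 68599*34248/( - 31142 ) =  - 2^2*3^1*23^(  -  1)*181^1*379^1 * 677^(  -  1 )*1427^1 = - 1174689276/15571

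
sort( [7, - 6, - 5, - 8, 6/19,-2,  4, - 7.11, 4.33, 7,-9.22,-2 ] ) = [ - 9.22, - 8, - 7.11,-6  , - 5, -2, - 2,6/19, 4,  4.33,7,7] 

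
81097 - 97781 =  - 16684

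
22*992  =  21824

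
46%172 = 46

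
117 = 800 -683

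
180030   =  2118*85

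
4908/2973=1636/991 = 1.65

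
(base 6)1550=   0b110101010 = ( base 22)j8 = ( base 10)426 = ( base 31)dn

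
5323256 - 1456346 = 3866910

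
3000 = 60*50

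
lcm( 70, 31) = 2170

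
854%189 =98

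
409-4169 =-3760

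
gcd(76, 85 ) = 1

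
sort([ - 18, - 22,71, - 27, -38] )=[ - 38,-27, - 22,  -  18,71]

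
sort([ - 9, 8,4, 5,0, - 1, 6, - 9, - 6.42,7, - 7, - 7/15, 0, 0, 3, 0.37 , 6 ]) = [ - 9 , - 9,- 7, - 6.42, - 1,-7/15, 0, 0, 0,  0.37,3,4, 5,  6, 6, 7, 8 ]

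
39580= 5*7916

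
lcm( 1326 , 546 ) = 9282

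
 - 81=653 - 734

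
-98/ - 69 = 1 + 29/69  =  1.42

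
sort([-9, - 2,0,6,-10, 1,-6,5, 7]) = [ - 10,-9,  -  6, - 2,0,1, 5,6,7]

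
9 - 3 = 6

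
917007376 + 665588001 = 1582595377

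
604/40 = 15 + 1/10  =  15.10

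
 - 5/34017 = -5/34017   =  -0.00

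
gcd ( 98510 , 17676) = 2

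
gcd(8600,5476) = 4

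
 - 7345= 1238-8583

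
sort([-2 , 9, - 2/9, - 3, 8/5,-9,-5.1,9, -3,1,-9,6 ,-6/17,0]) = [-9, - 9, - 5.1,-3,-3,-2, - 6/17,  -  2/9,0,1, 8/5,6,9, 9] 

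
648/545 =648/545 = 1.19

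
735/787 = 735/787 = 0.93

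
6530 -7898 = -1368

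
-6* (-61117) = 366702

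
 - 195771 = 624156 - 819927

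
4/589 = 4/589 = 0.01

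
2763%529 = 118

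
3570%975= 645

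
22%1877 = 22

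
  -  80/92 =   -  1+ 3/23  =  - 0.87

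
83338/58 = 41669/29 = 1436.86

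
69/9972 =23/3324= 0.01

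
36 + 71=107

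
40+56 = 96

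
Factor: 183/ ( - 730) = -2^( - 1) * 3^1*5^( - 1)*61^1*73^( - 1)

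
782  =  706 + 76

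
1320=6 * 220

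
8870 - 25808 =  - 16938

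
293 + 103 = 396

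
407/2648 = 407/2648 = 0.15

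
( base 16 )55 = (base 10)85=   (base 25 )3A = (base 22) 3j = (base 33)2J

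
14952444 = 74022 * 202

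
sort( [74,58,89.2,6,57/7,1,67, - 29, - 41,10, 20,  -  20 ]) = [-41, - 29, - 20,  1,  6,57/7,10, 20,58,67, 74, 89.2]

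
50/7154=25/3577  =  0.01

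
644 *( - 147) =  - 94668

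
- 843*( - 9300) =7839900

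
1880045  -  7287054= -5407009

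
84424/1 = 84424 = 84424.00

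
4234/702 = 6 + 11/351 = 6.03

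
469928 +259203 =729131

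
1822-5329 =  - 3507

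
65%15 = 5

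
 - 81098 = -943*86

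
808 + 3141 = 3949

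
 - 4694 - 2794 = - 7488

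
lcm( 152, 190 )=760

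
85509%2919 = 858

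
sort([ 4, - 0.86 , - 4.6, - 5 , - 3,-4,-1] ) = [ - 5,-4.6, - 4, - 3, -1, - 0.86,  4 ]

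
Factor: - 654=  - 2^1*3^1*109^1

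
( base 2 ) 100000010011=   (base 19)5DF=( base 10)2067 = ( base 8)4023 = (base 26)31d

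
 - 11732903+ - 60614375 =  - 72347278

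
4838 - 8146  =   -3308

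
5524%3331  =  2193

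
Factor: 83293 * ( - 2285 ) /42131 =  - 5^1*7^1*73^1*163^1*457^1*42131^(  -  1) = - 190324505/42131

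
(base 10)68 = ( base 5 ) 233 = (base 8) 104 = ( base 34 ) 20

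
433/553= 433/553=0.78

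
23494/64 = 11747/32 = 367.09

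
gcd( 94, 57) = 1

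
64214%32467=31747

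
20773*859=17844007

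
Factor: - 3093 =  - 3^1*1031^1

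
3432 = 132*26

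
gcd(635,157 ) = 1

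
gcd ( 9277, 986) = 1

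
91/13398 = 13/1914 = 0.01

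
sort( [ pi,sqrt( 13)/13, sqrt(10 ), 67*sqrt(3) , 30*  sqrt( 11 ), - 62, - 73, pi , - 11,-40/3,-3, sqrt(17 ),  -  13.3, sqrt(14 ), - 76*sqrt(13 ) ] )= [ - 76*sqrt(13 ),  -  73,  -  62,-40/3, - 13.3, - 11, - 3, sqrt(13) /13, pi, pi,sqrt(10 ),sqrt(14), sqrt(17),30*sqrt ( 11),  67 * sqrt(3) ] 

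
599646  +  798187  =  1397833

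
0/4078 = 0 = 0.00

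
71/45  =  71/45 =1.58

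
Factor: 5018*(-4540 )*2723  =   - 2^3*5^1*7^1*13^1 * 193^1* 227^1*389^1 = - 62034623560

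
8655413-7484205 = 1171208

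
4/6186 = 2/3093= 0.00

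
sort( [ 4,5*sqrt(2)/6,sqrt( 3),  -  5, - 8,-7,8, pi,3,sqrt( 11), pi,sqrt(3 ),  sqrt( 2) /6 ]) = [ - 8,-7,  -  5, sqrt(2)/6,5 * sqrt( 2)/6,sqrt( 3) , sqrt (3 ),3,pi,pi , sqrt (11) , 4 , 8]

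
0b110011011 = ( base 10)411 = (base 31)d8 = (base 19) 12c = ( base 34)C3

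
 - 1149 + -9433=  - 10582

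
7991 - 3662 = 4329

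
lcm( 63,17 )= 1071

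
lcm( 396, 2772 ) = 2772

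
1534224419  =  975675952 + 558548467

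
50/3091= 50/3091 = 0.02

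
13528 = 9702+3826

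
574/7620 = 287/3810 = 0.08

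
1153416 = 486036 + 667380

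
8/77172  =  2/19293 = 0.00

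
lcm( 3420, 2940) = 167580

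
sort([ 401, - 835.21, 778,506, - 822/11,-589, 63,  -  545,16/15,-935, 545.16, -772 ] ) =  [ - 935,  -  835.21, - 772, - 589, - 545,- 822/11,16/15, 63, 401,506,545.16,778]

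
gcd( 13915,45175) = 5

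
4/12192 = 1/3048 = 0.00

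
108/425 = 108/425 = 0.25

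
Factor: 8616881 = 7^1*13^1*23^2*179^1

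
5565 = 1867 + 3698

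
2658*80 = 212640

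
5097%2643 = 2454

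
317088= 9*35232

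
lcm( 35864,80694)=322776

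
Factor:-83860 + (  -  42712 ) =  - 2^2*31643^1 = - 126572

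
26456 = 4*6614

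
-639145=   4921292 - 5560437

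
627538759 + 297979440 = 925518199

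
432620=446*970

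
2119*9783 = 20730177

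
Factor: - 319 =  - 11^1*29^1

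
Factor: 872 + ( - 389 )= 3^1*7^1*23^1 =483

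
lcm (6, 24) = 24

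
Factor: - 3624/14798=- 12/49 = - 2^2*3^1* 7^(  -  2)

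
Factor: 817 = 19^1*43^1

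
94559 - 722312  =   - 627753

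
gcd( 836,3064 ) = 4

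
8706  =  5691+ 3015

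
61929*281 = 17402049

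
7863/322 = 7863/322 = 24.42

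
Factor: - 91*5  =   - 5^1*7^1*13^1 = - 455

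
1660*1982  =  3290120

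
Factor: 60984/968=3^2*7^1 = 63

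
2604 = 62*42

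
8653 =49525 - 40872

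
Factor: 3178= 2^1*7^1*227^1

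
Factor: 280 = 2^3*5^1*7^1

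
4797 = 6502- 1705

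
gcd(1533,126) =21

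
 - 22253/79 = - 282 + 25/79= -281.68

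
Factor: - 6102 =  - 2^1*3^3*113^1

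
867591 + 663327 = 1530918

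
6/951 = 2/317 = 0.01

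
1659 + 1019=2678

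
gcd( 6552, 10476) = 36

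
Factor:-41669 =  - 41669^1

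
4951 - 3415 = 1536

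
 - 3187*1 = - 3187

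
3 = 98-95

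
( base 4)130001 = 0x701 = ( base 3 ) 2110102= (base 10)1793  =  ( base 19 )4i7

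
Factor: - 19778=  - 2^1*11^1*29^1*31^1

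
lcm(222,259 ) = 1554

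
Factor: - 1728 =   -  2^6 * 3^3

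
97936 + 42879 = 140815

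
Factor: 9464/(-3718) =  - 2^2*7^1*11^( - 1) = -28/11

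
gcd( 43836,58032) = 156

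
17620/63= 17620/63 = 279.68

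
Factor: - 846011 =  - 79^1*10709^1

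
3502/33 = 3502/33 =106.12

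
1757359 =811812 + 945547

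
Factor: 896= 2^7*7^1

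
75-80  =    -  5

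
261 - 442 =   -  181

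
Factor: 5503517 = 5503517^1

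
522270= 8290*63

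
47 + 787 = 834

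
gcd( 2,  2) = 2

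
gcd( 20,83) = 1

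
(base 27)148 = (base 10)845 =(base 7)2315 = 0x34d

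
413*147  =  60711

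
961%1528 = 961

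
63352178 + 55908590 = 119260768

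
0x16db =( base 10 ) 5851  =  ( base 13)2881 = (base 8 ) 13333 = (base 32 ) 5mr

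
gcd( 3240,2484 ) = 108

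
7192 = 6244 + 948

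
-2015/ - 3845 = 403/769 = 0.52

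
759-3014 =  - 2255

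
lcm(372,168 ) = 5208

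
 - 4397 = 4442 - 8839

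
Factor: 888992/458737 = 2^5*13^1*631^( - 1)*727^ ( - 1 )*2137^1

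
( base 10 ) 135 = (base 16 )87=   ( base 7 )252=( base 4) 2013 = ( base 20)6F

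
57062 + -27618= 29444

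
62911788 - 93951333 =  - 31039545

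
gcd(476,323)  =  17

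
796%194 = 20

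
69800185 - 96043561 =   -  26243376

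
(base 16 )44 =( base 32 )24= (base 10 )68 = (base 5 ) 233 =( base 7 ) 125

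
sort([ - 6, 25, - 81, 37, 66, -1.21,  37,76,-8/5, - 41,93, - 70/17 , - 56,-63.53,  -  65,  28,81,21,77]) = [ - 81, - 65 ,-63.53, - 56, - 41,  -  6,-70/17, - 8/5, - 1.21, 21, 25 , 28,37 , 37,66,76,77,81 , 93]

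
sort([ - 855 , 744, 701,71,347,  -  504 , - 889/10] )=[  -  855, - 504, -889/10,71, 347,701, 744 ] 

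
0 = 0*98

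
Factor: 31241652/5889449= 2^2*3^1*13^1*19^(  -  1) * 23^( -1 )*47^1 * 4261^1*13477^( - 1 )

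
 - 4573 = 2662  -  7235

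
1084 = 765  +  319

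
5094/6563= 5094/6563 = 0.78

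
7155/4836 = 1 + 773/1612=1.48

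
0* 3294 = 0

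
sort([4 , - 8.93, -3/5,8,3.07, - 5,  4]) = [-8.93,-5,-3/5,3.07, 4,4,  8]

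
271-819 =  - 548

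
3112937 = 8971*347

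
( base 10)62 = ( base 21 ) 2K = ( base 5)222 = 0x3E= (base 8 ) 76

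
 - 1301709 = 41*( - 31749 )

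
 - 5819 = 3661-9480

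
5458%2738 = 2720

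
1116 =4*279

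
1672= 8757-7085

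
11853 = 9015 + 2838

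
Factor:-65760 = - 2^5*3^1*5^1*137^1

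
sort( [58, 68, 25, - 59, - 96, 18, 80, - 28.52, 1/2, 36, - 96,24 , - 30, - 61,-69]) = [-96, - 96, - 69,- 61, - 59, - 30,  -  28.52, 1/2, 18, 24,  25,36, 58, 68,80]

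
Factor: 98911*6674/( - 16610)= - 330066007/8305  =  - 5^( - 1)*11^( - 1 )*47^1*71^1*151^( -1 )* 98911^1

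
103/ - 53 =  - 2 + 3/53 = - 1.94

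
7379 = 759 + 6620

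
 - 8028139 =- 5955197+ -2072942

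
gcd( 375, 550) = 25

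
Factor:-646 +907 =3^2 * 29^1 = 261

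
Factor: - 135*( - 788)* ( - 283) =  - 30105540= - 2^2*3^3*5^1*197^1*283^1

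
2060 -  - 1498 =3558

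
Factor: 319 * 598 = 190762 =2^1*11^1*13^1*23^1*29^1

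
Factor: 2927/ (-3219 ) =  - 3^(-1)*29^( - 1 )*37^( - 1)*2927^1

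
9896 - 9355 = 541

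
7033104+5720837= 12753941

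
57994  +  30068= 88062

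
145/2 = 145/2 = 72.50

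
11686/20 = 5843/10=584.30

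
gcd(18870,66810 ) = 510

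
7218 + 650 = 7868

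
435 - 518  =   - 83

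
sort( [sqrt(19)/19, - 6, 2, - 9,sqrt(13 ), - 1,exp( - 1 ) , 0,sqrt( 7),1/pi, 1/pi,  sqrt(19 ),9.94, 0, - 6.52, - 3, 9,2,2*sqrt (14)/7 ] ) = [ - 9 ,  -  6.52, - 6, - 3, - 1, 0,0 , sqrt(19 ) /19,1/pi,  1/pi,exp( - 1 ),2*sqrt( 14) /7,  2 , 2,sqrt(7 ),sqrt( 13 ), sqrt(19),9, 9.94] 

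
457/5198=457/5198 = 0.09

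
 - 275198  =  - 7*39314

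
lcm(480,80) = 480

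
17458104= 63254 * 276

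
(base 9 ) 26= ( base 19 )15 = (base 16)18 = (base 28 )o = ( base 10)24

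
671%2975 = 671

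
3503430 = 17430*201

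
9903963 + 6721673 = 16625636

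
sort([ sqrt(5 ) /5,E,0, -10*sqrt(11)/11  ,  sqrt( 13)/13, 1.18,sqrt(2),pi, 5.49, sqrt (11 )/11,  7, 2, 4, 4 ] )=[ - 10*sqrt(11 )/11,0,sqrt(13 ) /13 , sqrt( 11)/11,sqrt(5)/5,1.18, sqrt (2), 2,E,  pi, 4,4, 5.49,7 ]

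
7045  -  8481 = -1436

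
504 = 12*42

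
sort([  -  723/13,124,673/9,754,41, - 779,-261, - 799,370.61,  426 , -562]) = [ - 799, - 779, - 562, - 261 , - 723/13  ,  41,673/9,124,370.61,  426,754 ]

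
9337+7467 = 16804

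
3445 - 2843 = 602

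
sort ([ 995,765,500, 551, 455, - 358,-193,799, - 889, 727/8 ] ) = [ -889,-358, - 193,727/8, 455, 500, 551, 765, 799, 995] 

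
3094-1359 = 1735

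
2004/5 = 400  +  4/5 = 400.80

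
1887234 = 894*2111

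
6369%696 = 105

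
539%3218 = 539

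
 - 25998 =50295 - 76293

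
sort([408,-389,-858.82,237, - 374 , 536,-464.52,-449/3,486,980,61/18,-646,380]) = [-858.82, - 646, - 464.52, - 389, - 374,  -  449/3,61/18,237,380,408,486, 536,980]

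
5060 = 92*55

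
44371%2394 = 1279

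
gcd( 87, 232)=29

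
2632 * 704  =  1852928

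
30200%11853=6494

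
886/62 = 443/31 = 14.29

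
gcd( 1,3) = 1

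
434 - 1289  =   - 855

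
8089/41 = 197 + 12/41 = 197.29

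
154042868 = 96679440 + 57363428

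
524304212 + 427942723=952246935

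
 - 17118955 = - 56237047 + 39118092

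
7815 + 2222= 10037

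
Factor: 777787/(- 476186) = -2^ (  -  1 )*238093^( - 1 )*777787^1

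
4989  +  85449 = 90438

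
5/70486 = 5/70486  =  0.00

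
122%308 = 122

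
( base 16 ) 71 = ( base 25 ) 4D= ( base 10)113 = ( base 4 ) 1301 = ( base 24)4H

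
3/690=1/230 = 0.00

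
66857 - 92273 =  - 25416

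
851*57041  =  48541891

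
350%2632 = 350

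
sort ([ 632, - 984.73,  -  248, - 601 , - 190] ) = [ - 984.73, - 601, - 248, - 190 , 632]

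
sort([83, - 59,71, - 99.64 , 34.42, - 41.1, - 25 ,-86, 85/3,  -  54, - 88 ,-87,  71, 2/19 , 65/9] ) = [ - 99.64,  -  88, - 87, - 86, - 59,-54, - 41.1, - 25,2/19,65/9,  85/3,  34.42, 71,71, 83 ]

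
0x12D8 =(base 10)4824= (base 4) 1023120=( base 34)45u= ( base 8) 11330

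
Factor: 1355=5^1*271^1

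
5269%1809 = 1651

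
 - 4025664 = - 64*62901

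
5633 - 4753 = 880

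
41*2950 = 120950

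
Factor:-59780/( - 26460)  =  3^ (  -  3)*61^1 = 61/27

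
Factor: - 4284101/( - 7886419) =17^ (- 1 )*19^1*225479^1 * 463907^( - 1)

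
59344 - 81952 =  - 22608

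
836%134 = 32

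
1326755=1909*695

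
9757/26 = 375 + 7/26 =375.27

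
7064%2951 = 1162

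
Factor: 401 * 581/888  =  232981/888=2^( - 3)*3^( - 1)*7^1* 37^( - 1 )*83^1*401^1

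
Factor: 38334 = 2^1*3^1*6389^1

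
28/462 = 2/33= 0.06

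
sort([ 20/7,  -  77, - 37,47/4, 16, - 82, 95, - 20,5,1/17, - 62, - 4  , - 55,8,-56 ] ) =[-82, - 77, - 62, - 56, - 55,- 37, - 20, - 4, 1/17,20/7,5, 8,47/4,16,95] 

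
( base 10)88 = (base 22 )40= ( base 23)3J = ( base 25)3d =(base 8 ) 130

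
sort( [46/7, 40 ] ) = [46/7,40] 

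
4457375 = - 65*( - 68575)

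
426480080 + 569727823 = 996207903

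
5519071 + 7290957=12810028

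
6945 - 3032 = 3913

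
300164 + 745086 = 1045250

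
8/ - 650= - 4/325 =- 0.01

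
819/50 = 16+19/50  =  16.38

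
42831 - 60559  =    -  17728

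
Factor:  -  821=-821^1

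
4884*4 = 19536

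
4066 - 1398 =2668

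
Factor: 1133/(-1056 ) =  - 103/96 = - 2^( - 5 )*3^( - 1)*103^1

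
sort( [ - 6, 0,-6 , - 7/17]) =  [ - 6, - 6 ,-7/17, 0]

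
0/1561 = 0 = 0.00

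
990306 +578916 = 1569222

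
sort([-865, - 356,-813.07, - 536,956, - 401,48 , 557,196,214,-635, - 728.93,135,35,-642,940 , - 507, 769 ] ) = [-865,- 813.07, - 728.93, - 642, - 635, - 536,-507,-401, - 356,35,  48,135,196,214,557,769,940,956]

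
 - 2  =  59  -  61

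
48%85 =48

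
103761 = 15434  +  88327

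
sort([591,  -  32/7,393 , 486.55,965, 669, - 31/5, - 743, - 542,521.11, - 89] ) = [ - 743, - 542, - 89, - 31/5, - 32/7,393,  486.55,521.11,591,669,  965 ]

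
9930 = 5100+4830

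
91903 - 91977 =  - 74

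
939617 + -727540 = 212077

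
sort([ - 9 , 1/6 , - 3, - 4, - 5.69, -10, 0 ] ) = [ - 10, - 9,-5.69, - 4,-3,0,1/6] 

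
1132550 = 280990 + 851560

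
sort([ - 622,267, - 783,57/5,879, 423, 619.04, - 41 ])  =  [  -  783, - 622, - 41,57/5, 267 , 423, 619.04,879]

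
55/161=55/161 = 0.34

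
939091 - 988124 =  - 49033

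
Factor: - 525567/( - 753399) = 3^( - 1)* 7^1 * 29^1 * 97^( - 1)=203/291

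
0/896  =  0 = 0.00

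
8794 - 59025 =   -  50231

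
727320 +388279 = 1115599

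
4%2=0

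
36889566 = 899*41034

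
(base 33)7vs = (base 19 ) 150A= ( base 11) 6576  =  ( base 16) 21e2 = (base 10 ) 8674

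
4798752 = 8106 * 592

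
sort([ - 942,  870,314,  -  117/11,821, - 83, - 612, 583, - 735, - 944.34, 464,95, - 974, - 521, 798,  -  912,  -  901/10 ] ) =[ - 974, - 944.34, - 942, - 912, - 735, - 612,  -  521, - 901/10, - 83, - 117/11,95,  314 , 464,583, 798,  821,870] 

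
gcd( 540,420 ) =60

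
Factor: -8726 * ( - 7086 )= 61832436 = 2^2*3^1*1181^1 * 4363^1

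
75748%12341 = 1702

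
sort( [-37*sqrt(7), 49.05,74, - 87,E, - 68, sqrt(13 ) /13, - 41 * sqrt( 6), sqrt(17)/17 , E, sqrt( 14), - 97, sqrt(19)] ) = [ - 41*sqrt(6), - 37*sqrt(7), - 97, - 87, - 68, sqrt( 17) /17,sqrt(13)/13, E, E,sqrt( 14 ), sqrt( 19),49.05,74 ]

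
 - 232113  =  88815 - 320928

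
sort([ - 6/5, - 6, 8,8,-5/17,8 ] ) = [ - 6, - 6/5 ,-5/17, 8, 8, 8 ] 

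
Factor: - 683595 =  - 3^2*5^1*11^1 *1381^1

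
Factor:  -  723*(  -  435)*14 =4403070=2^1*3^2*5^1 * 7^1*29^1*241^1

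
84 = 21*4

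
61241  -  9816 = 51425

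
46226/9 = 5136 +2/9= 5136.22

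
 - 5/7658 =-1 + 7653/7658 = - 0.00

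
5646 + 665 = 6311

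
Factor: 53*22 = 1166= 2^1*11^1*53^1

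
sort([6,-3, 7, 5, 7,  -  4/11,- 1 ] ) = [-3,-1, - 4/11,5,6,7, 7 ] 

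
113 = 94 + 19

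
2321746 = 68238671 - 65916925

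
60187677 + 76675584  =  136863261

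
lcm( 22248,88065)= 2113560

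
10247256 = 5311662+4935594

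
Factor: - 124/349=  - 2^2*31^1*349^(-1)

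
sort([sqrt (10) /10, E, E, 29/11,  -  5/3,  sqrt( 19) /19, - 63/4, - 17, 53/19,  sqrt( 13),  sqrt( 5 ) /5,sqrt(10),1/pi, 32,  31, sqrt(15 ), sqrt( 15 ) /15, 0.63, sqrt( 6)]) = [ -17, - 63/4,  -  5/3, sqrt ( 19 )/19, sqrt(15)/15, sqrt(10)/10,  1/pi, sqrt( 5) /5,  0.63, sqrt(6 ),29/11, E, E, 53/19,  sqrt (10 ),sqrt( 13), sqrt ( 15 ),  31, 32]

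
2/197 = 2/197 = 0.01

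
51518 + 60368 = 111886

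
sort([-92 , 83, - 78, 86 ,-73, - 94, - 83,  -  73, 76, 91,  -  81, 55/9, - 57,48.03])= [-94, - 92, - 83,  -  81,-78, - 73,-73,-57,55/9, 48.03, 76,83, 86, 91] 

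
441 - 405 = 36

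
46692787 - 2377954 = 44314833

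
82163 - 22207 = 59956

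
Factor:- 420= - 2^2 *3^1*5^1*7^1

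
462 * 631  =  291522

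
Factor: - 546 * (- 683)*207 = 2^1*3^3*7^1*13^1*23^1*683^1=77194026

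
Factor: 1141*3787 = 4320967 = 7^2*163^1*541^1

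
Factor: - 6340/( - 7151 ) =2^2 *5^1 * 317^1 * 7151^(  -  1)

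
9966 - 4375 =5591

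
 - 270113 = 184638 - 454751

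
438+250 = 688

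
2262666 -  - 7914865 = 10177531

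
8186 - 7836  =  350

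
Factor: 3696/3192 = 22/19 = 2^1* 11^1 * 19^( - 1)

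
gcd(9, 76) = 1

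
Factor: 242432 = 2^8*947^1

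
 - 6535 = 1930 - 8465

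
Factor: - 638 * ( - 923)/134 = 294437/67 = 11^1*13^1 * 29^1*67^( - 1)*71^1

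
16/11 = 1+5/11 = 1.45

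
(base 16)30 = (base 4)300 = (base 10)48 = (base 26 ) 1m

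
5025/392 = 5025/392 =12.82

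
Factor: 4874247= 3^2*7^1*77369^1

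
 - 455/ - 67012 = 455/67012 = 0.01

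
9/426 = 3/142 = 0.02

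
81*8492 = 687852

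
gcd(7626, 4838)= 82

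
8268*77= 636636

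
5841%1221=957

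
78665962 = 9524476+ 69141486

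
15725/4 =3931+1/4 =3931.25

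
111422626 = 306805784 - 195383158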